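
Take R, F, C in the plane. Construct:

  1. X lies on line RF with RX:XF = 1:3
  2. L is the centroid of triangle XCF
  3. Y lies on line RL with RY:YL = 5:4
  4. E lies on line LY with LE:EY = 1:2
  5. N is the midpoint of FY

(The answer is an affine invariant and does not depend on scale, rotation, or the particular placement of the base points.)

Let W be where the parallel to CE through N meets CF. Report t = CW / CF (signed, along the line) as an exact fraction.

t = 77/234

Work in coordinates with R = (0, 0), F = (1, 0), C = (0, 1).
1. X lies on line RF with RX:XF = 1:3 ⇒ X = (1/4, 0)
2. L is the centroid of triangle XCF ⇒ L = (5/12, 1/3)
3. Y lies on line RL with RY:YL = 5:4 ⇒ Y = (25/108, 5/27)
4. E lies on line LY with LE:EY = 1:2 ⇒ E = (115/324, 23/81)
5. N is the midpoint of FY ⇒ N = (133/216, 5/54)
through N parallel to CE: direction (115/324, -58/81); meets CF at W = (77/234, 157/234)
W = C + t·(F−C) with t = 77/234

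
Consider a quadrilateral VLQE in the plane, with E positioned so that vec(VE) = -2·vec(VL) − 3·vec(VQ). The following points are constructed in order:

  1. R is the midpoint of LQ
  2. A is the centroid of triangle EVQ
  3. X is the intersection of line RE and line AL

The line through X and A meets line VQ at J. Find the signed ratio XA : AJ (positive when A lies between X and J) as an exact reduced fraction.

Choose coordinates V = (0, 0), L = (1, 0), Q = (0, 1), E = (-2, -3).
1. R is the midpoint of LQ ⇒ R = (1/2, 1/2)
2. A is the centroid of triangle EVQ ⇒ A = (-2/3, -2/3)
3. X is the intersection of line RE and line AL ⇒ X = (-1/5, -12/25)
line XA meets VQ at J = (0, -2/5)
A = X + t·(J−X) with t = -7/3, so XA:AJ = -7/3:10/3

XA:AJ = -7/10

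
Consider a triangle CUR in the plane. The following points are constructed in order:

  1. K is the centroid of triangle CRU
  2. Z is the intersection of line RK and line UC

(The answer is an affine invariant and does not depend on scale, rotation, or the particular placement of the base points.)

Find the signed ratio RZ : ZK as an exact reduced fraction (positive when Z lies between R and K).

RZ:ZK = -3

Assign C = (0, 0), U = (1, 0), R = (0, 1) — the answer is frame-independent, so this choice is without loss of generality.
1. K is the centroid of triangle CRU ⇒ K = (1/3, 1/3)
2. Z is the intersection of line RK and line UC ⇒ Z = (1/2, 0)
Z = R + t·(K−R) with t = 3/2, so RZ:ZK = t:(1−t) = 3/2:-1/2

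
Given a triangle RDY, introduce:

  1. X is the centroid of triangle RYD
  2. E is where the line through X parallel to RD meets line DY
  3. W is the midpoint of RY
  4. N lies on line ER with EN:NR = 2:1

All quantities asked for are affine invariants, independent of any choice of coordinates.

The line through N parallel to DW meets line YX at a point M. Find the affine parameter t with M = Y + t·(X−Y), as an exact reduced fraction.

Work in coordinates with R = (0, 0), D = (1, 0), Y = (0, 1).
1. X is the centroid of triangle RYD ⇒ X = (1/3, 1/3)
2. E is where the line through X parallel to RD meets line DY ⇒ E = (2/3, 1/3)
3. W is the midpoint of RY ⇒ W = (0, 1/2)
4. N lies on line ER with EN:NR = 2:1 ⇒ N = (2/9, 1/9)
through N parallel to DW: direction (-1, 1/2); meets YX at M = (14/27, -1/27)
M = Y + t·(X−Y) with t = 14/9

t = 14/9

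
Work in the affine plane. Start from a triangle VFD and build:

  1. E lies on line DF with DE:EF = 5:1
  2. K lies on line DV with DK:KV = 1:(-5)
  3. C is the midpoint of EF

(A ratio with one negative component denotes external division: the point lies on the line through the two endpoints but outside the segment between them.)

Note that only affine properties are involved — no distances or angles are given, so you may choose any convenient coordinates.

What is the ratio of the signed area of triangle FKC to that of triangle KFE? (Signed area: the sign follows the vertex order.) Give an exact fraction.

Set V = (0, 0), F = (1, 0), D = (0, 1); any affine frame gives the same invariant.
1. E lies on line DF with DE:EF = 5:1 ⇒ E = (5/6, 1/6)
2. K lies on line DV with DK:KV = 1:(-5) ⇒ K = (0, 5/4)
3. C is the midpoint of EF ⇒ C = (11/12, 1/12)
2·[FKC] = 1/48, 2·[KFE] = -1/24
[FKC]:[KFE] = 1/48:-1/24 = -1/2

[FKC]:[KFE] = -1/2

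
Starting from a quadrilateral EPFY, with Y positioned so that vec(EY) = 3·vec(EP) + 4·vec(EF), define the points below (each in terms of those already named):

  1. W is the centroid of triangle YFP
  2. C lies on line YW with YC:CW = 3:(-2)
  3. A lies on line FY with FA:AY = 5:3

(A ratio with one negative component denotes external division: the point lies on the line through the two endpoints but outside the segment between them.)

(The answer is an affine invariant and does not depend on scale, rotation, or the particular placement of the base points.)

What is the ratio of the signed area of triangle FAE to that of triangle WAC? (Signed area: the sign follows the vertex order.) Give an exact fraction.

[FAE]:[WAC] = -5/4

Work in coordinates with E = (0, 0), P = (1, 0), F = (0, 1), Y = (3, 4).
1. W is the centroid of triangle YFP ⇒ W = (4/3, 5/3)
2. C lies on line YW with YC:CW = 3:(-2) ⇒ C = (-2, -3)
3. A lies on line FY with FA:AY = 5:3 ⇒ A = (15/8, 23/8)
2·[FAE] = -15/8, 2·[WAC] = 3/2
[FAE]:[WAC] = -15/8:3/2 = -5/4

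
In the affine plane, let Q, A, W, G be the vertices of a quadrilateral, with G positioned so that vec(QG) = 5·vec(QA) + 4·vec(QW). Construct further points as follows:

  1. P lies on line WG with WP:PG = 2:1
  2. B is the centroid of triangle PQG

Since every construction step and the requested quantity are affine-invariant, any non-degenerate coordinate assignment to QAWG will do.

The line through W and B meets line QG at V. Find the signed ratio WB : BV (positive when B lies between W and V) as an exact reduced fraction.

Work in coordinates with Q = (0, 0), A = (1, 0), W = (0, 1), G = (5, 4).
1. P lies on line WG with WP:PG = 2:1 ⇒ P = (10/3, 3)
2. B is the centroid of triangle PQG ⇒ B = (25/9, 7/3)
line WB meets QG at V = (25/8, 5/2)
B = W + t·(V−W) with t = 8/9, so WB:BV = 8/9:1/9

WB:BV = 8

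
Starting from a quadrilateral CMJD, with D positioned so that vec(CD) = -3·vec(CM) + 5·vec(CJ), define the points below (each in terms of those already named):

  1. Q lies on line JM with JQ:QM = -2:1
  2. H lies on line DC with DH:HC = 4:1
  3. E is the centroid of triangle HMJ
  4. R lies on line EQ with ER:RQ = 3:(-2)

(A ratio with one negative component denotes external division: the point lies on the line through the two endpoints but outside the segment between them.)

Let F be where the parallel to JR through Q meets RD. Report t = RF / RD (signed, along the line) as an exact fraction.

t = -3/26

Assign C = (0, 0), M = (1, 0), J = (0, 1), D = (-3, 5) — the answer is frame-independent, so this choice is without loss of generality.
1. Q lies on line JM with JQ:QM = -2:1 ⇒ Q = (2, -1)
2. H lies on line DC with DH:HC = 4:1 ⇒ H = (-3/5, 1)
3. E is the centroid of triangle HMJ ⇒ E = (2/15, 2/3)
4. R lies on line EQ with ER:RQ = 3:(-2) ⇒ R = (86/15, -13/3)
through Q parallel to JR: direction (86/15, -16/3); meets RD at F = (2629/390, -211/39)
F = R + t·(D−R) with t = -3/26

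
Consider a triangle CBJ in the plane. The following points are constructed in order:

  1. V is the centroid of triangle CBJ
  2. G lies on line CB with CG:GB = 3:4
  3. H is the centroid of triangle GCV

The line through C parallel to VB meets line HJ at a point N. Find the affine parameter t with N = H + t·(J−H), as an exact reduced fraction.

Work in coordinates with C = (0, 0), B = (1, 0), J = (0, 1).
1. V is the centroid of triangle CBJ ⇒ V = (1/3, 1/3)
2. G lies on line CB with CG:GB = 3:4 ⇒ G = (3/7, 0)
3. H is the centroid of triangle GCV ⇒ H = (16/63, 1/9)
through C parallel to VB: direction (2/3, -1/3); meets HJ at N = (1/3, -1/6)
N = H + t·(J−H) with t = -5/16

t = -5/16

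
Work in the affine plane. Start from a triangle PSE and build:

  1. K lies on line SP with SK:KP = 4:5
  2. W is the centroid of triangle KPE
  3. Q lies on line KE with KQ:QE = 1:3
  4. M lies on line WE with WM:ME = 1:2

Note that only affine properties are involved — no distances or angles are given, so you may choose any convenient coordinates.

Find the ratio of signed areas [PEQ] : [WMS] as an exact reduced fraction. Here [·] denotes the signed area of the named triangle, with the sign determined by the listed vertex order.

Assign P = (0, 0), S = (1, 0), E = (0, 1) — the answer is frame-independent, so this choice is without loss of generality.
1. K lies on line SP with SK:KP = 4:5 ⇒ K = (5/9, 0)
2. W is the centroid of triangle KPE ⇒ W = (5/27, 1/3)
3. Q lies on line KE with KQ:QE = 1:3 ⇒ Q = (5/12, 1/4)
4. M lies on line WE with WM:ME = 1:2 ⇒ M = (10/81, 5/9)
2·[PEQ] = -5/12, 2·[WMS] = -13/81
[PEQ]:[WMS] = -5/12:-13/81 = 135/52

[PEQ]:[WMS] = 135/52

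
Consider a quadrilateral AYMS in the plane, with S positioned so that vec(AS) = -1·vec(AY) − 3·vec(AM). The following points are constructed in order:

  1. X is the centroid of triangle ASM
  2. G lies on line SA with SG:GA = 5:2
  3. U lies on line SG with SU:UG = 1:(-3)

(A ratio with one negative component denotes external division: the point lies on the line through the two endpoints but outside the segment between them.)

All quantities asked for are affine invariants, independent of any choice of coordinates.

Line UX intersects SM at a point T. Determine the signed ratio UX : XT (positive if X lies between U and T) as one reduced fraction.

Assign A = (0, 0), Y = (1, 0), M = (0, 1), S = (-1, -3) — the answer is frame-independent, so this choice is without loss of generality.
1. X is the centroid of triangle ASM ⇒ X = (-1/3, -2/3)
2. G lies on line SA with SG:GA = 5:2 ⇒ G = (-2/7, -6/7)
3. U lies on line SG with SU:UG = 1:(-3) ⇒ U = (-19/14, -57/14)
line UX meets SM at T = (-24/29, -67/29)
X = U + t·(T−U) with t = 29/15, so UX:XT = 29/15:-14/15

UX:XT = -29/14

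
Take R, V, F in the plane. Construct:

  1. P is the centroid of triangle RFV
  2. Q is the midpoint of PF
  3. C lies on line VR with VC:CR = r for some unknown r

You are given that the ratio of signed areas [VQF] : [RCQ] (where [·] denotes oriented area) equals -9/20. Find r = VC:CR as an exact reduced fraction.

r = 4/5

Assign R = (0, 0), V = (1, 0), F = (0, 1) — the answer is frame-independent, so this choice is without loss of generality.
1. P is the centroid of triangle RFV ⇒ P = (1/3, 1/3)
2. Q is the midpoint of PF ⇒ Q = (1/6, 2/3)
3. With VC:CR = r, write λ = r/(r+1) so C = V + λ·(R−V); C is affine-linear in λ
Every point depending on C is an affine combination of C and λ-independent points, so each such coordinate is linear in λ; the λ² term in each signed area is a multiple of (R−V)×(R−V) = 0, so 2·[VQF] and 2·[RCQ] are each linear in λ. Evaluating at λ=0 and λ=1:
  2·[VQF] = -1/6,   2·[RCQ] = -2/3·λ + 2/3
So [VQF]:[RCQ] = (-1/6) / (-2/3·λ + 2/3). Setting this equal to -9/20:
  -1/6 = -9/20·(-2/3·λ + 2/3)  ⇒  λ = 4/9
Then r = λ/(1−λ) = (4/9)/(5/9) = 4/5. Check: with r = 4/5, C = (5/9, 0) and [VQF]:[RCQ] = -9/20 as required.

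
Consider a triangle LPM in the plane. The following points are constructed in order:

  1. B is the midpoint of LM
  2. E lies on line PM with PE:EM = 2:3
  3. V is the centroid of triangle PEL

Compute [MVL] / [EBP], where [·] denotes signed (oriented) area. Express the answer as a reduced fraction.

Work in coordinates with L = (0, 0), P = (1, 0), M = (0, 1).
1. B is the midpoint of LM ⇒ B = (0, 1/2)
2. E lies on line PM with PE:EM = 2:3 ⇒ E = (3/5, 2/5)
3. V is the centroid of triangle PEL ⇒ V = (8/15, 2/15)
2·[MVL] = -8/15, 2·[EBP] = 1/5
[MVL]:[EBP] = -8/15:1/5 = -8/3

[MVL]:[EBP] = -8/3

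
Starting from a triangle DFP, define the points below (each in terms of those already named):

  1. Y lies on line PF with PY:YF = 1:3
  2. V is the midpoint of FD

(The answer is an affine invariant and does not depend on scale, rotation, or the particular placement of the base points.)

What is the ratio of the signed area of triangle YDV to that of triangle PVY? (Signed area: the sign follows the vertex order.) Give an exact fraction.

Assign D = (0, 0), F = (1, 0), P = (0, 1) — the answer is frame-independent, so this choice is without loss of generality.
1. Y lies on line PF with PY:YF = 1:3 ⇒ Y = (1/4, 3/4)
2. V is the midpoint of FD ⇒ V = (1/2, 0)
2·[YDV] = 3/8, 2·[PVY] = 1/8
[YDV]:[PVY] = 3/8:1/8 = 3

[YDV]:[PVY] = 3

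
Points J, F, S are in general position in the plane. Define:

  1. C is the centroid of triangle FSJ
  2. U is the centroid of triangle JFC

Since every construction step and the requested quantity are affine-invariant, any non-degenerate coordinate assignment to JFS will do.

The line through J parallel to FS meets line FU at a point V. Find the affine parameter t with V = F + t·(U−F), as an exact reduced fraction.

t = 9/4

Work in coordinates with J = (0, 0), F = (1, 0), S = (0, 1).
1. C is the centroid of triangle FSJ ⇒ C = (1/3, 1/3)
2. U is the centroid of triangle JFC ⇒ U = (4/9, 1/9)
through J parallel to FS: direction (-1, 1); meets FU at V = (-1/4, 1/4)
V = F + t·(U−F) with t = 9/4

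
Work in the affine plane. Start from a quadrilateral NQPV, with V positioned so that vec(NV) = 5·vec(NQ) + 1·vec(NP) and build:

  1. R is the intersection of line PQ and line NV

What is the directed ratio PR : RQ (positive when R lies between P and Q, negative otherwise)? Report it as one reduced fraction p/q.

PR:RQ = 5

Choose coordinates N = (0, 0), Q = (1, 0), P = (0, 1), V = (5, 1).
1. R is the intersection of line PQ and line NV ⇒ R = (5/6, 1/6)
R = P + t·(Q−P) with t = 5/6, so PR:RQ = t:(1−t) = 5/6:1/6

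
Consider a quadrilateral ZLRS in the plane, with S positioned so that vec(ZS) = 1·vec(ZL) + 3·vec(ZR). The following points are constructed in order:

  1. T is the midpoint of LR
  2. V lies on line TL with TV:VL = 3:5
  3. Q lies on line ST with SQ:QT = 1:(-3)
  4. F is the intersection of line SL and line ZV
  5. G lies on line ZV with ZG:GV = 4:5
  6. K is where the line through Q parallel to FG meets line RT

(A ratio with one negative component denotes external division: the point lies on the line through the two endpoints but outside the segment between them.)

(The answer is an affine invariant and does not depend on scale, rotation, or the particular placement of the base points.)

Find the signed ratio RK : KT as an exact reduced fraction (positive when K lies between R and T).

Assign Z = (0, 0), L = (1, 0), R = (0, 1), S = (1, 3) — the answer is frame-independent, so this choice is without loss of generality.
1. T is the midpoint of LR ⇒ T = (1/2, 1/2)
2. V lies on line TL with TV:VL = 3:5 ⇒ V = (11/16, 5/16)
3. Q lies on line ST with SQ:QT = 1:(-3) ⇒ Q = (5/4, 17/4)
4. F is the intersection of line SL and line ZV ⇒ F = (1, 5/11)
5. G lies on line ZV with ZG:GV = 4:5 ⇒ G = (11/36, 5/36)
6. K is where the line through Q parallel to FG meets line RT ⇒ K = (-59/32, 91/32)
K = R + t·(T−R) with t = -59/16, so RK:KT = t:(1−t) = -59/16:75/16

RK:KT = -59/75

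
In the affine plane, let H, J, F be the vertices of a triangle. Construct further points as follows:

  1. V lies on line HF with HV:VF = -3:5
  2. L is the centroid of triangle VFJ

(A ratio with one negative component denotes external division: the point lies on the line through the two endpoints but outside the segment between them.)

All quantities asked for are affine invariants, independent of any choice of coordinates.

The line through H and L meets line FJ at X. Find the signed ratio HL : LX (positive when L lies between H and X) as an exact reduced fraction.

HL:LX = 1/5

Choose coordinates H = (0, 0), J = (1, 0), F = (0, 1).
1. V lies on line HF with HV:VF = -3:5 ⇒ V = (0, -3/2)
2. L is the centroid of triangle VFJ ⇒ L = (1/3, -1/6)
line HL meets FJ at X = (2, -1)
L = H + t·(X−H) with t = 1/6, so HL:LX = 1/6:5/6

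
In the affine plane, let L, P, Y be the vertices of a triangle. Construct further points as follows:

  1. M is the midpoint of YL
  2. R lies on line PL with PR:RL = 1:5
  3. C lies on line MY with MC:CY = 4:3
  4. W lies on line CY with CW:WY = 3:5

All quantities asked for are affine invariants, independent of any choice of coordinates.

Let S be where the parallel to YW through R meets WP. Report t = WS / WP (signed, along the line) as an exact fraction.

Work in coordinates with L = (0, 0), P = (1, 0), Y = (0, 1).
1. M is the midpoint of YL ⇒ M = (0, 1/2)
2. R lies on line PL with PR:RL = 1:5 ⇒ R = (5/6, 0)
3. C lies on line MY with MC:CY = 4:3 ⇒ C = (0, 11/14)
4. W lies on line CY with CW:WY = 3:5 ⇒ W = (0, 97/112)
through R parallel to YW: direction (0, -15/112); meets WP at S = (5/6, 97/672)
S = W + t·(P−W) with t = 5/6

t = 5/6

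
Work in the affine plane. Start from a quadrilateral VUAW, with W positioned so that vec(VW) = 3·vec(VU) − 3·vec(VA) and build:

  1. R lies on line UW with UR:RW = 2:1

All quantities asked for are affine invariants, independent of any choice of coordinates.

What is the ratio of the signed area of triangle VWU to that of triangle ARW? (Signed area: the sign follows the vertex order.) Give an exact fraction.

Work in coordinates with V = (0, 0), U = (1, 0), A = (0, 1), W = (3, -3).
1. R lies on line UW with UR:RW = 2:1 ⇒ R = (7/3, -2)
2·[VWU] = 3, 2·[ARW] = -1/3
[VWU]:[ARW] = 3:-1/3 = -9

[VWU]:[ARW] = -9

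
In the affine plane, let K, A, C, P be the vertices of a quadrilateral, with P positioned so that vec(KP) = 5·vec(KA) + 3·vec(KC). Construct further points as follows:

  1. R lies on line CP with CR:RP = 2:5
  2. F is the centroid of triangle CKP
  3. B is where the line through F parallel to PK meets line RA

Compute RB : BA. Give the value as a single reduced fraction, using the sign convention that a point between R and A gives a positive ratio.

RB:BA = 20/49

Choose coordinates K = (0, 0), A = (1, 0), C = (0, 1), P = (5, 3).
1. R lies on line CP with CR:RP = 2:5 ⇒ R = (10/7, 11/7)
2. F is the centroid of triangle CKP ⇒ F = (5/3, 4/3)
3. B is where the line through F parallel to PK meets line RA ⇒ B = (30/23, 77/69)
B = R + t·(A−R) with t = 20/69, so RB:BA = t:(1−t) = 20/69:49/69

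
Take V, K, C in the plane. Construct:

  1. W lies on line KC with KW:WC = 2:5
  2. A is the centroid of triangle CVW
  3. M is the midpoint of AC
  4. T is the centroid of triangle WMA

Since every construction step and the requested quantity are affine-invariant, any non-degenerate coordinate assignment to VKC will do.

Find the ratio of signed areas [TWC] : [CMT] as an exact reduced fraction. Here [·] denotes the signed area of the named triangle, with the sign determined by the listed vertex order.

Choose coordinates V = (0, 0), K = (1, 0), C = (0, 1).
1. W lies on line KC with KW:WC = 2:5 ⇒ W = (5/7, 2/7)
2. A is the centroid of triangle CVW ⇒ A = (5/21, 3/7)
3. M is the midpoint of AC ⇒ M = (5/42, 5/7)
4. T is the centroid of triangle WMA ⇒ T = (5/14, 10/21)
2·[TWC] = 5/42, 2·[CMT] = 5/126
[TWC]:[CMT] = 5/42:5/126 = 3

[TWC]:[CMT] = 3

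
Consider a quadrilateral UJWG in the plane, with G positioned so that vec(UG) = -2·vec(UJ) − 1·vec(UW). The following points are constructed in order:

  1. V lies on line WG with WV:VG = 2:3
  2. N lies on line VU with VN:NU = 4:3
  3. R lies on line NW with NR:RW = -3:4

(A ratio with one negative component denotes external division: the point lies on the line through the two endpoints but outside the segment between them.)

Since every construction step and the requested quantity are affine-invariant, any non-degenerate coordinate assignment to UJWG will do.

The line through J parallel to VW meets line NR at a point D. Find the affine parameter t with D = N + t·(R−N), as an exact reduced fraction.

t = 5/6

Set U = (0, 0), J = (1, 0), W = (0, 1), G = (-2, -1); any affine frame gives the same invariant.
1. V lies on line WG with WV:VG = 2:3 ⇒ V = (-4/5, 1/5)
2. N lies on line VU with VN:NU = 4:3 ⇒ N = (-12/35, 3/35)
3. R lies on line NW with NR:RW = -3:4 ⇒ R = (-48/35, -93/35)
through J parallel to VW: direction (4/5, 4/5); meets NR at D = (-6/5, -11/5)
D = N + t·(R−N) with t = 5/6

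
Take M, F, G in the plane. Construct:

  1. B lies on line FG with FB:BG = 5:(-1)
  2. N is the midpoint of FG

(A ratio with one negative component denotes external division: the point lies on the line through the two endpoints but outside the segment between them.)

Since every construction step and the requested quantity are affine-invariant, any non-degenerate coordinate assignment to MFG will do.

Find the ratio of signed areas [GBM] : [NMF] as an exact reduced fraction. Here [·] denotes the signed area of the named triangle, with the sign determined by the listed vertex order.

[GBM]:[NMF] = 1/2

Choose coordinates M = (0, 0), F = (1, 0), G = (0, 1).
1. B lies on line FG with FB:BG = 5:(-1) ⇒ B = (-1/4, 5/4)
2. N is the midpoint of FG ⇒ N = (1/2, 1/2)
2·[GBM] = 1/4, 2·[NMF] = 1/2
[GBM]:[NMF] = 1/4:1/2 = 1/2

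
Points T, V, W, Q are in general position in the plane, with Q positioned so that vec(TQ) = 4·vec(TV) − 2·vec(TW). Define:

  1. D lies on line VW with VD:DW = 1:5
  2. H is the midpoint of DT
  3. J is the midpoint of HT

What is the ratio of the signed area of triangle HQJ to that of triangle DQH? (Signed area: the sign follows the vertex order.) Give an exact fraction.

Work in coordinates with T = (0, 0), V = (1, 0), W = (0, 1), Q = (4, -2).
1. D lies on line VW with VD:DW = 1:5 ⇒ D = (5/6, 1/6)
2. H is the midpoint of DT ⇒ H = (5/12, 1/12)
3. J is the midpoint of HT ⇒ J = (5/24, 1/24)
2·[HQJ] = -7/12, 2·[DQH] = -7/6
[HQJ]:[DQH] = -7/12:-7/6 = 1/2

[HQJ]:[DQH] = 1/2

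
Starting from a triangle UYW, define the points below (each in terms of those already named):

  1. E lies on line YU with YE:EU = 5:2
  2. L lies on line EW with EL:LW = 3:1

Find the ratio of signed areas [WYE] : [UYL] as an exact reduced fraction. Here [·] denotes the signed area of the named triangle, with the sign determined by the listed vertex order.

Work in coordinates with U = (0, 0), Y = (1, 0), W = (0, 1).
1. E lies on line YU with YE:EU = 5:2 ⇒ E = (2/7, 0)
2. L lies on line EW with EL:LW = 3:1 ⇒ L = (1/14, 3/4)
2·[WYE] = -5/7, 2·[UYL] = 3/4
[WYE]:[UYL] = -5/7:3/4 = -20/21

[WYE]:[UYL] = -20/21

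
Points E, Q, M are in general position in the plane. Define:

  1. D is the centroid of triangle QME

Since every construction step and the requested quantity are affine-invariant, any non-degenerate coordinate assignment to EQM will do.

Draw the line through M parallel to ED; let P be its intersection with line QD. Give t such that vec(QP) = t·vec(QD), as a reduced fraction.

t = 2

Assign E = (0, 0), Q = (1, 0), M = (0, 1) — the answer is frame-independent, so this choice is without loss of generality.
1. D is the centroid of triangle QME ⇒ D = (1/3, 1/3)
through M parallel to ED: direction (1/3, 1/3); meets QD at P = (-1/3, 2/3)
P = Q + t·(D−Q) with t = 2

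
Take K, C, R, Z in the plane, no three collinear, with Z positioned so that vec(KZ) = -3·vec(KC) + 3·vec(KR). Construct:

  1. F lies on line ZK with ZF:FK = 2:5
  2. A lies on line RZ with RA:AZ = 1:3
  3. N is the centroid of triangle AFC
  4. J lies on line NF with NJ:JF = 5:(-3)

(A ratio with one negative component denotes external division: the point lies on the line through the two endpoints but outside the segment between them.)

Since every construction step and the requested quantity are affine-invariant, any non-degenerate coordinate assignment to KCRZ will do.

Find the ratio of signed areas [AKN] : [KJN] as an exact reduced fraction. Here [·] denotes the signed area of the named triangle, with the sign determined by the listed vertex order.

Assign K = (0, 0), C = (1, 0), R = (0, 1), Z = (-3, 3) — the answer is frame-independent, so this choice is without loss of generality.
1. F lies on line ZK with ZF:FK = 2:5 ⇒ F = (-15/7, 15/7)
2. A lies on line RZ with RA:AZ = 1:3 ⇒ A = (-3/4, 3/2)
3. N is the centroid of triangle AFC ⇒ N = (-53/84, 17/14)
4. J lies on line NF with NJ:JF = 5:(-3) ⇒ J = (-247/56, 99/28)
2·[AKN] = -1/28, 2·[KJN] = -25/8
[AKN]:[KJN] = -1/28:-25/8 = 2/175

[AKN]:[KJN] = 2/175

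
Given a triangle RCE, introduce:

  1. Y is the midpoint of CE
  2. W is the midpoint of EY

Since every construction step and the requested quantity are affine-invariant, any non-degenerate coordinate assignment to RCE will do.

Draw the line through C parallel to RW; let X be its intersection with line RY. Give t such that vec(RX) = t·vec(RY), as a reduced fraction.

t = 3

Choose coordinates R = (0, 0), C = (1, 0), E = (0, 1).
1. Y is the midpoint of CE ⇒ Y = (1/2, 1/2)
2. W is the midpoint of EY ⇒ W = (1/4, 3/4)
through C parallel to RW: direction (1/4, 3/4); meets RY at X = (3/2, 3/2)
X = R + t·(Y−R) with t = 3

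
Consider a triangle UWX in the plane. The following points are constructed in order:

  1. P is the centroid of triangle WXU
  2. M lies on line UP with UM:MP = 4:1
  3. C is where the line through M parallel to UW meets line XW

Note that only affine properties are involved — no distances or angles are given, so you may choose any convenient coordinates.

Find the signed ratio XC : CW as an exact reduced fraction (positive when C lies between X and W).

Choose coordinates U = (0, 0), W = (1, 0), X = (0, 1).
1. P is the centroid of triangle WXU ⇒ P = (1/3, 1/3)
2. M lies on line UP with UM:MP = 4:1 ⇒ M = (4/15, 4/15)
3. C is where the line through M parallel to UW meets line XW ⇒ C = (11/15, 4/15)
C = X + t·(W−X) with t = 11/15, so XC:CW = t:(1−t) = 11/15:4/15

XC:CW = 11/4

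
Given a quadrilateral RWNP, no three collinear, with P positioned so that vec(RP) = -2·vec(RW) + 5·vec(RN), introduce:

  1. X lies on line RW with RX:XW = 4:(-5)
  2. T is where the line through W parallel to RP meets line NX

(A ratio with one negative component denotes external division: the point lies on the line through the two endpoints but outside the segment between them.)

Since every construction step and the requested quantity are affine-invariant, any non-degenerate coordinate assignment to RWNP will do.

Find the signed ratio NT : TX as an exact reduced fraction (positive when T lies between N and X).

NT:TX = -3/25

Work in coordinates with R = (0, 0), W = (1, 0), N = (0, 1), P = (-2, 5).
1. X lies on line RW with RX:XW = 4:(-5) ⇒ X = (-4, 0)
2. T is where the line through W parallel to RP meets line NX ⇒ T = (6/11, 25/22)
T = N + t·(X−N) with t = -3/22, so NT:TX = t:(1−t) = -3/22:25/22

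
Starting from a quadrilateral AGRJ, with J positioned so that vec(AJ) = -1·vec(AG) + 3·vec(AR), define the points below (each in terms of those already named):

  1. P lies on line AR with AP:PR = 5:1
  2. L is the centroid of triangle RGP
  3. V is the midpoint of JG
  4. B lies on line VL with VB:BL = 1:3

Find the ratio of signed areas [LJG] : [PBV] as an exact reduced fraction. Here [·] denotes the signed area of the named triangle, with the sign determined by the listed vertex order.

Choose coordinates A = (0, 0), G = (1, 0), R = (0, 1), J = (-1, 3).
1. P lies on line AR with AP:PR = 5:1 ⇒ P = (0, 5/6)
2. L is the centroid of triangle RGP ⇒ L = (1/3, 11/18)
3. V is the midpoint of JG ⇒ V = (0, 3/2)
4. B lies on line VL with VB:BL = 1:3 ⇒ B = (1/12, 23/18)
2·[LJG] = -7/9, 2·[PBV] = 1/18
[LJG]:[PBV] = -7/9:1/18 = -14

[LJG]:[PBV] = -14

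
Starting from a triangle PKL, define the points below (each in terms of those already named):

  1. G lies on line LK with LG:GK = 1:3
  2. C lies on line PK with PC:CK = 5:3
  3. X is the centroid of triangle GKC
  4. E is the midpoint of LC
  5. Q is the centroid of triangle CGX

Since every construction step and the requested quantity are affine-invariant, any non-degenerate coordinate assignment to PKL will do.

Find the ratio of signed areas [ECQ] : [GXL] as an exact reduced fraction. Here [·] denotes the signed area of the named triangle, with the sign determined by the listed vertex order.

Work in coordinates with P = (0, 0), K = (1, 0), L = (0, 1).
1. G lies on line LK with LG:GK = 1:3 ⇒ G = (1/4, 3/4)
2. C lies on line PK with PC:CK = 5:3 ⇒ C = (5/8, 0)
3. X is the centroid of triangle GKC ⇒ X = (5/8, 1/4)
4. E is the midpoint of LC ⇒ E = (5/16, 1/2)
5. Q is the centroid of triangle CGX ⇒ Q = (1/2, 1/3)
2·[ECQ] = 1/24, 2·[GXL] = -1/32
[ECQ]:[GXL] = 1/24:-1/32 = -4/3

[ECQ]:[GXL] = -4/3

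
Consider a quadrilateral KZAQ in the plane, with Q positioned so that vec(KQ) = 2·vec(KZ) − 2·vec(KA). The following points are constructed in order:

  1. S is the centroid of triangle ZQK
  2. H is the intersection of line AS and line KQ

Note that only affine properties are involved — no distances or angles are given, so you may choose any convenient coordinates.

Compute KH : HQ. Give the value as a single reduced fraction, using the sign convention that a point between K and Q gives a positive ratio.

KH:HQ = 3

Work in coordinates with K = (0, 0), Z = (1, 0), A = (0, 1), Q = (2, -2).
1. S is the centroid of triangle ZQK ⇒ S = (1, -2/3)
2. H is the intersection of line AS and line KQ ⇒ H = (3/2, -3/2)
H = K + t·(Q−K) with t = 3/4, so KH:HQ = t:(1−t) = 3/4:1/4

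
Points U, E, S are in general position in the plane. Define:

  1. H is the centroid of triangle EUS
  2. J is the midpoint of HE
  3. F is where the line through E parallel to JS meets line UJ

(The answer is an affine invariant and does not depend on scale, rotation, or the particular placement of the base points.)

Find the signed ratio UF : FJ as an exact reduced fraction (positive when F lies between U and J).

UF:FJ = -5

Set U = (0, 0), E = (1, 0), S = (0, 1); any affine frame gives the same invariant.
1. H is the centroid of triangle EUS ⇒ H = (1/3, 1/3)
2. J is the midpoint of HE ⇒ J = (2/3, 1/6)
3. F is where the line through E parallel to JS meets line UJ ⇒ F = (5/6, 5/24)
F = U + t·(J−U) with t = 5/4, so UF:FJ = t:(1−t) = 5/4:-1/4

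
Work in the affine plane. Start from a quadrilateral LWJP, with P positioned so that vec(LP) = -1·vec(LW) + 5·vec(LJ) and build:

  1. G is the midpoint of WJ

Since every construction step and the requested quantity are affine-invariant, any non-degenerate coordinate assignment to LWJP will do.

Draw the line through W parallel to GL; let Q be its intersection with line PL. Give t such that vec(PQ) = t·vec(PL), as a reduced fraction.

Assign L = (0, 0), W = (1, 0), J = (0, 1), P = (-1, 5) — the answer is frame-independent, so this choice is without loss of generality.
1. G is the midpoint of WJ ⇒ G = (1/2, 1/2)
through W parallel to GL: direction (-1/2, -1/2); meets PL at Q = (1/6, -5/6)
Q = P + t·(L−P) with t = 7/6

t = 7/6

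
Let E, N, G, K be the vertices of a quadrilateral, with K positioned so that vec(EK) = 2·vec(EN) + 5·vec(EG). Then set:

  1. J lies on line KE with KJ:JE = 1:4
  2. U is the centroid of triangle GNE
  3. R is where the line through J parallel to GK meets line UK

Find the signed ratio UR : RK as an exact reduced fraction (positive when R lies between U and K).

UR:RK = 17/3

Work in coordinates with E = (0, 0), N = (1, 0), G = (0, 1), K = (2, 5).
1. J lies on line KE with KJ:JE = 1:4 ⇒ J = (8/5, 4)
2. U is the centroid of triangle GNE ⇒ U = (1/3, 1/3)
3. R is where the line through J parallel to GK meets line UK ⇒ R = (7/4, 43/10)
R = U + t·(K−U) with t = 17/20, so UR:RK = t:(1−t) = 17/20:3/20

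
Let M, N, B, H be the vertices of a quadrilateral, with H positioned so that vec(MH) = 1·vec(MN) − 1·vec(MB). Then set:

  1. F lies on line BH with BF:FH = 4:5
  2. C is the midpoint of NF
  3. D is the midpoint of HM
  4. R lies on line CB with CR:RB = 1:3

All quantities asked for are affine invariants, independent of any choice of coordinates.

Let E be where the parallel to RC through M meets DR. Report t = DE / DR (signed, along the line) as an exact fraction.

Assign M = (0, 0), N = (1, 0), B = (0, 1), H = (1, -1) — the answer is frame-independent, so this choice is without loss of generality.
1. F lies on line BH with BF:FH = 4:5 ⇒ F = (4/9, 1/9)
2. C is the midpoint of NF ⇒ C = (13/18, 1/18)
3. D is the midpoint of HM ⇒ D = (1/2, -1/2)
4. R lies on line CB with CR:RB = 1:3 ⇒ R = (13/24, 7/24)
through M parallel to RC: direction (13/72, -17/72); meets DR at E = (65/132, -85/132)
E = D + t·(R−D) with t = -2/11

t = -2/11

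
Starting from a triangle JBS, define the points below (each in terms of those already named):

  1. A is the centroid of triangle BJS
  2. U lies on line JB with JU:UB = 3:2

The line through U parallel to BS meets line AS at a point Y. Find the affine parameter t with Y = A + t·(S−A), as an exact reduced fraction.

t = -1/5

Choose coordinates J = (0, 0), B = (1, 0), S = (0, 1).
1. A is the centroid of triangle BJS ⇒ A = (1/3, 1/3)
2. U lies on line JB with JU:UB = 3:2 ⇒ U = (3/5, 0)
through U parallel to BS: direction (-1, 1); meets AS at Y = (2/5, 1/5)
Y = A + t·(S−A) with t = -1/5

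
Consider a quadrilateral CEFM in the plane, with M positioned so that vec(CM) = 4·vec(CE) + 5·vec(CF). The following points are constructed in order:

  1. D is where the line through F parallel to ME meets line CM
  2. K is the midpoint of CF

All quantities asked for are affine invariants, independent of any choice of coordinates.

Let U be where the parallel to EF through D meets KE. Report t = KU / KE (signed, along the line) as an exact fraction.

Work in coordinates with C = (0, 0), E = (1, 0), F = (0, 1), M = (4, 5).
1. D is where the line through F parallel to ME meets line CM ⇒ D = (-12/5, -3)
2. K is the midpoint of CF ⇒ K = (0, 1/2)
through D parallel to EF: direction (-1, 1); meets KE at U = (-59/5, 32/5)
U = K + t·(E−K) with t = -59/5

t = -59/5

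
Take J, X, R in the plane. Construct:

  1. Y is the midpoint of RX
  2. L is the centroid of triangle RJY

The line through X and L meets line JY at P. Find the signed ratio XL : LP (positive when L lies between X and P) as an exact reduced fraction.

XL:LP = -4

Set J = (0, 0), X = (1, 0), R = (0, 1); any affine frame gives the same invariant.
1. Y is the midpoint of RX ⇒ Y = (1/2, 1/2)
2. L is the centroid of triangle RJY ⇒ L = (1/6, 1/2)
line XL meets JY at P = (3/8, 3/8)
L = X + t·(P−X) with t = 4/3, so XL:LP = 4/3:-1/3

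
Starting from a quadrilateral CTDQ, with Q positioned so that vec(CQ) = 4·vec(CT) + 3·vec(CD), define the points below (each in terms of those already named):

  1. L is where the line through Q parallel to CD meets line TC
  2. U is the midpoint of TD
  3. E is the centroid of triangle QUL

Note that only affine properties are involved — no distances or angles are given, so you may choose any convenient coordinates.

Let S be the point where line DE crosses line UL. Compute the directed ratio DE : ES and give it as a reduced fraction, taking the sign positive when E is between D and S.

Assign C = (0, 0), T = (1, 0), D = (0, 1), Q = (4, 3) — the answer is frame-independent, so this choice is without loss of generality.
1. L is where the line through Q parallel to CD meets line TC ⇒ L = (4, 0)
2. U is the midpoint of TD ⇒ U = (1/2, 1/2)
3. E is the centroid of triangle QUL ⇒ E = (17/6, 7/6)
line DE meets UL at S = (-17/8, 7/8)
E = D + t·(S−D) with t = -4/3, so DE:ES = -4/3:7/3

DE:ES = -4/7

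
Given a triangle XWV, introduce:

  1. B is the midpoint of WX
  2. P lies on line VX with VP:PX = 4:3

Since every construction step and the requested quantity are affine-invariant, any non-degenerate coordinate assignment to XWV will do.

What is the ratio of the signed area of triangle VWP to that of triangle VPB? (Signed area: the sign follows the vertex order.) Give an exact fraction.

[VWP]:[VPB] = -2

Set X = (0, 0), W = (1, 0), V = (0, 1); any affine frame gives the same invariant.
1. B is the midpoint of WX ⇒ B = (1/2, 0)
2. P lies on line VX with VP:PX = 4:3 ⇒ P = (0, 3/7)
2·[VWP] = -4/7, 2·[VPB] = 2/7
[VWP]:[VPB] = -4/7:2/7 = -2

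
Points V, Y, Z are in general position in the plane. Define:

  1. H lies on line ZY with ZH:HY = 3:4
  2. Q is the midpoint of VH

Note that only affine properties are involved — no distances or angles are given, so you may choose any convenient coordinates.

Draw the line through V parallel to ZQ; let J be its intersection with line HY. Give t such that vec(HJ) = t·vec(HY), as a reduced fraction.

Work in coordinates with V = (0, 0), Y = (1, 0), Z = (0, 1).
1. H lies on line ZY with ZH:HY = 3:4 ⇒ H = (3/7, 4/7)
2. Q is the midpoint of VH ⇒ Q = (3/14, 2/7)
through V parallel to ZQ: direction (3/14, -5/7); meets HY at J = (-3/7, 10/7)
J = H + t·(Y−H) with t = -3/2

t = -3/2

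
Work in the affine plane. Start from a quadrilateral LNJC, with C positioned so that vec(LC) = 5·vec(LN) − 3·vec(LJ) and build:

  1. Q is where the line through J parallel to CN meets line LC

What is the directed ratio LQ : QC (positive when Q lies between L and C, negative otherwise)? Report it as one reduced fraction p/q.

Choose coordinates L = (0, 0), N = (1, 0), J = (0, 1), C = (5, -3).
1. Q is where the line through J parallel to CN meets line LC ⇒ Q = (20/3, -4)
Q = L + t·(C−L) with t = 4/3, so LQ:QC = t:(1−t) = 4/3:-1/3

LQ:QC = -4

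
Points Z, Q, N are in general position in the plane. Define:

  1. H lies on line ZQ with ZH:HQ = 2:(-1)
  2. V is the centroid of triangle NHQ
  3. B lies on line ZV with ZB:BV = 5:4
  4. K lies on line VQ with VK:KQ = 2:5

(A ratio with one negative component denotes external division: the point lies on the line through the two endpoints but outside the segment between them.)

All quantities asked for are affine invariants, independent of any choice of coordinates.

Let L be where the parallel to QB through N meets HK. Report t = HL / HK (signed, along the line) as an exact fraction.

Assign Z = (0, 0), Q = (1, 0), N = (0, 1) — the answer is frame-independent, so this choice is without loss of generality.
1. H lies on line ZQ with ZH:HQ = 2:(-1) ⇒ H = (2, 0)
2. V is the centroid of triangle NHQ ⇒ V = (1, 1/3)
3. B lies on line ZV with ZB:BV = 5:4 ⇒ B = (5/9, 5/27)
4. K lies on line VQ with VK:KQ = 2:5 ⇒ K = (1, 5/21)
through N parallel to QB: direction (-4/9, 5/27); meets HK at L = (44/15, -2/9)
L = H + t·(K−H) with t = -14/15

t = -14/15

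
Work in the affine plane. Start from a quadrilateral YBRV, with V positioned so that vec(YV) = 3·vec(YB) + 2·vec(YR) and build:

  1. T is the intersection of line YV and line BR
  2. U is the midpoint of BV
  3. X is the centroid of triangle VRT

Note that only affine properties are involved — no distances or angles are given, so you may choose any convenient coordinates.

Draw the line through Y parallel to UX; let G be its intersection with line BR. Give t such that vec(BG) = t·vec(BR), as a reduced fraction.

Set Y = (0, 0), B = (1, 0), R = (0, 1), V = (3, 2); any affine frame gives the same invariant.
1. T is the intersection of line YV and line BR ⇒ T = (3/5, 2/5)
2. U is the midpoint of BV ⇒ U = (2, 1)
3. X is the centroid of triangle VRT ⇒ X = (6/5, 17/15)
through Y parallel to UX: direction (-4/5, 2/15); meets BR at G = (6/5, -1/5)
G = B + t·(R−B) with t = -1/5

t = -1/5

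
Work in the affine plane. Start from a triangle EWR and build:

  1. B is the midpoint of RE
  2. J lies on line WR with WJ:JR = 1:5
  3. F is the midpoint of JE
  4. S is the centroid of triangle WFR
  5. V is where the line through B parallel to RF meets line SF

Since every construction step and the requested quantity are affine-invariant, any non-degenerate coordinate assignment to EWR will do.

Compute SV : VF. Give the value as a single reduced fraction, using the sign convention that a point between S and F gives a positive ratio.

SV:VF = -9/5

Choose coordinates E = (0, 0), W = (1, 0), R = (0, 1).
1. B is the midpoint of RE ⇒ B = (0, 1/2)
2. J lies on line WR with WJ:JR = 1:5 ⇒ J = (5/6, 1/6)
3. F is the midpoint of JE ⇒ F = (5/12, 1/12)
4. S is the centroid of triangle WFR ⇒ S = (17/36, 13/36)
5. V is where the line through B parallel to RF meets line SF ⇒ V = (25/72, -19/72)
V = S + t·(F−S) with t = 9/4, so SV:VF = t:(1−t) = 9/4:-5/4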